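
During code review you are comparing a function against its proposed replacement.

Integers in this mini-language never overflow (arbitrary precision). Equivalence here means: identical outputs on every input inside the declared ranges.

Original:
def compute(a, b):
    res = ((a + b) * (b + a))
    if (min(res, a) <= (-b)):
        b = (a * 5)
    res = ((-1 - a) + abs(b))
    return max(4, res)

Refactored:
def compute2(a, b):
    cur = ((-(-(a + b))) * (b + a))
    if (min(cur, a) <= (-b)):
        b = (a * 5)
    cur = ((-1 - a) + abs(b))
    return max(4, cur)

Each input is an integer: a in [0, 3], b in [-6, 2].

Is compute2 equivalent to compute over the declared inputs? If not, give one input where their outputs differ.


This is a faithful refactor — local variable names differ, but the computed results match everywhere.
Spot check at a=2, b=0 — compute: res=4, then (min(res, a) <= (-b)) is false, then res=-3, then returns 4. compute2: cur=4, then (min(cur, a) <= (-b)) is false, then cur=-3, then returns 4. Both give 4.
Across all 36 domain points the two functions coincide.
verdict: equivalent


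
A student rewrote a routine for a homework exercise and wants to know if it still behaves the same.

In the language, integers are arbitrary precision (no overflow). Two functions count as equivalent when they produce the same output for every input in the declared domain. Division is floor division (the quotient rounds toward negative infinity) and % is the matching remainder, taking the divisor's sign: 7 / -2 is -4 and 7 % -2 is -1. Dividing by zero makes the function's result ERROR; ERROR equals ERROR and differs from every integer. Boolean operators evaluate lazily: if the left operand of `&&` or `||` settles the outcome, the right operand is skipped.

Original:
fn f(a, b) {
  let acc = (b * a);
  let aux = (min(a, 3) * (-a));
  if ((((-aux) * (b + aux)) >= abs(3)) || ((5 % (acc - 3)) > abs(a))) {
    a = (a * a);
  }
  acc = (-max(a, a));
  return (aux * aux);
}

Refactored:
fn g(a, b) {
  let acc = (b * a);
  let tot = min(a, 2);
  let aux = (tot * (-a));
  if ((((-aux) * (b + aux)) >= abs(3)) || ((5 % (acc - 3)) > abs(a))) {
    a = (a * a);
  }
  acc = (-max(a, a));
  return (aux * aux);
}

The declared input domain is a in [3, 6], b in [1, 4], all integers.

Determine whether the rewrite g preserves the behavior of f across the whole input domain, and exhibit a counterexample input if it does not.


These are not equivalent — on a=3, b=2 the outputs split (81 vs 36).
f: acc becomes 6; next aux becomes -9; next ((((-aux) * (b + aux)) >= abs(3)) || ((5 % (acc - 3)) > abs(a))) evaluates to false; next acc becomes -3; next final value 81
g: acc becomes 6; next tot becomes 2; next aux becomes -6; next ((((-aux) * (b + aux)) >= abs(3)) || ((5 % (acc - 3)) > abs(a))) evaluates to false; next acc becomes -3; next final value 36
verdict: not equivalent; witness: a=3, b=2


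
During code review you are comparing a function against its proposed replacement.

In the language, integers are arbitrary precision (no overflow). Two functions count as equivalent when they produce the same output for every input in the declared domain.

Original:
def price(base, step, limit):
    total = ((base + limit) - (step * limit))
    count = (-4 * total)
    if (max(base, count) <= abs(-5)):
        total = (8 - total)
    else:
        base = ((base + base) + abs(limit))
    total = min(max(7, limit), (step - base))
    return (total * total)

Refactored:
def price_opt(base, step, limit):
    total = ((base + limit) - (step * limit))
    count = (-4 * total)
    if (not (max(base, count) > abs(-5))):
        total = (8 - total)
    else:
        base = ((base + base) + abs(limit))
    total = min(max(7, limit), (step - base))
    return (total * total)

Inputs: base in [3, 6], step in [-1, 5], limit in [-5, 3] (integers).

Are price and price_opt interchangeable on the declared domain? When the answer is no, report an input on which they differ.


The two versions differ — the changes include comparison usage differs, plus boolean connective usage differs.
As a probe, take base=4, step=4, limit=2: price runs total=-2, then count=8, then (max(base, count) <= abs(-5)) is false, then base=10, then total=-6, then returns 36; price_opt runs total=-2, then count=8, then (not (max(base, count) > abs(-5))) is false, then base=10, then total=-6, then returns 36; both end at 36.
Across all 252 domain points the two functions coincide.
verdict: equivalent


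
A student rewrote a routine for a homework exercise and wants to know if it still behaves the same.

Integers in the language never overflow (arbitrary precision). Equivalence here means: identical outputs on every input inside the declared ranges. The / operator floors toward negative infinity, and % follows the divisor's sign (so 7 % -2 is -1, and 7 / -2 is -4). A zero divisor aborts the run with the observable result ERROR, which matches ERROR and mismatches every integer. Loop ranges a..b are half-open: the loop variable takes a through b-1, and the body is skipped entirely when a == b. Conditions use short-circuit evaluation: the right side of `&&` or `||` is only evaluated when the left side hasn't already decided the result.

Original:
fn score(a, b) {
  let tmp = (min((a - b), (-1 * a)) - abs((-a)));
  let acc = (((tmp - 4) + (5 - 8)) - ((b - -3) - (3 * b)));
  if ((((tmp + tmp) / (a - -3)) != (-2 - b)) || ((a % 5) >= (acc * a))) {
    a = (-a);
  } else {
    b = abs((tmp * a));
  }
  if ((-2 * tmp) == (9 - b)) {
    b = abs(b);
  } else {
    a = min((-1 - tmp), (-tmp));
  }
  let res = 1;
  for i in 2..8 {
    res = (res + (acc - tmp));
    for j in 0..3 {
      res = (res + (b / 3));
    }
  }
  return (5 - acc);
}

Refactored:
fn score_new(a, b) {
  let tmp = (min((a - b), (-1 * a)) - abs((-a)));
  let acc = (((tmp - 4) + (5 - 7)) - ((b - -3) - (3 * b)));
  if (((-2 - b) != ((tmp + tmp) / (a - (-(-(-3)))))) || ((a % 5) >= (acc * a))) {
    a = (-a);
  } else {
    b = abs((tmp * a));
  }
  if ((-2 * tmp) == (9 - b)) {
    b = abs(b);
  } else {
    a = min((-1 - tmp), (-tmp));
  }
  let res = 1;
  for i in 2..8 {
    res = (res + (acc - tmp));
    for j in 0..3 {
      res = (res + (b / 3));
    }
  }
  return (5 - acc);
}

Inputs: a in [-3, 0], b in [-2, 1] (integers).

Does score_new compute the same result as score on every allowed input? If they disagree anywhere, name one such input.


On input a=-2, b=-2, score returns 21 while score_new returns 20.
verdict: not equivalent; witness: a=-2, b=-2


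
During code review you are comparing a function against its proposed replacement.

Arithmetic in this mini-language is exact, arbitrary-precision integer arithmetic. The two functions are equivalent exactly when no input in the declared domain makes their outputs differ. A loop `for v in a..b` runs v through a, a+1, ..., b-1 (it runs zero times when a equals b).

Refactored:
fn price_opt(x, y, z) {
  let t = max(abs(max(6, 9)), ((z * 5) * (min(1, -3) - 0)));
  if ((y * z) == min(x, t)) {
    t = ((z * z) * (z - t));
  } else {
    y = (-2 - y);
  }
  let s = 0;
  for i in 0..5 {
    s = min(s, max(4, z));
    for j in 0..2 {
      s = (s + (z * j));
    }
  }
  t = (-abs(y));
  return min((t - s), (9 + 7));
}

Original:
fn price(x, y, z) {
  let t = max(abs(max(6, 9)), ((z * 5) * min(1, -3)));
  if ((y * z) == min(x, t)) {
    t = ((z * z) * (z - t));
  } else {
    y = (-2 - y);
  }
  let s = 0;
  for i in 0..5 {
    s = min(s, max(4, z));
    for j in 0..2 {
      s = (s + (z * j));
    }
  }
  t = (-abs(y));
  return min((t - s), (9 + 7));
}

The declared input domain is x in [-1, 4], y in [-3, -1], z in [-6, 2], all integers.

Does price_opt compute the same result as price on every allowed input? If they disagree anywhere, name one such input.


Differences: arithmetic usage differs; also constant usage differs — yet all 162 inputs agree.
verdict: equivalent


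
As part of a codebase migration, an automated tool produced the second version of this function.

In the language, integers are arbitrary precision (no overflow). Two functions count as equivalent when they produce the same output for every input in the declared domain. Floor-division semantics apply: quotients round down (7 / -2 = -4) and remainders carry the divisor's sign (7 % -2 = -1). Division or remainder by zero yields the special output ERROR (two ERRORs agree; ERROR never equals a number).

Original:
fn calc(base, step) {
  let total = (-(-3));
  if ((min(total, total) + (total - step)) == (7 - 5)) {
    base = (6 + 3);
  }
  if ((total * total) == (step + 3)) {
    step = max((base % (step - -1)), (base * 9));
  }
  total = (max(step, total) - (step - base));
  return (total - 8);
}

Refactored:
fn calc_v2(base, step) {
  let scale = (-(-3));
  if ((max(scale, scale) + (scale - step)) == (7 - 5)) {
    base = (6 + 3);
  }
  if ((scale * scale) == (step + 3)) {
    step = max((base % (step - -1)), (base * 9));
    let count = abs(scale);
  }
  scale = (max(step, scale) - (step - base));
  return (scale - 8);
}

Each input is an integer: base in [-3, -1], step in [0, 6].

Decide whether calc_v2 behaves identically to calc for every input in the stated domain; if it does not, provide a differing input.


Equivalent. One difference looks behavioral, but it never changes the outcome for any declared input.
Sweeping the whole domain (21 inputs) finds no disagreement.
One worked example (base=-1, step=5) — calc: total := 3 | ((min(total, total) + (total - step)) == (7 - 5)): false | ((total * total) == (step + 3)): false | total := -1 | result -9; calc_v2: scale := 3 | ((max(scale, scale) + (scale - step)) == (7 - 5)): false | ((scale * scale) == (step + 3)): false | scale := -1 | result -9; agreement on -9.
verdict: equivalent


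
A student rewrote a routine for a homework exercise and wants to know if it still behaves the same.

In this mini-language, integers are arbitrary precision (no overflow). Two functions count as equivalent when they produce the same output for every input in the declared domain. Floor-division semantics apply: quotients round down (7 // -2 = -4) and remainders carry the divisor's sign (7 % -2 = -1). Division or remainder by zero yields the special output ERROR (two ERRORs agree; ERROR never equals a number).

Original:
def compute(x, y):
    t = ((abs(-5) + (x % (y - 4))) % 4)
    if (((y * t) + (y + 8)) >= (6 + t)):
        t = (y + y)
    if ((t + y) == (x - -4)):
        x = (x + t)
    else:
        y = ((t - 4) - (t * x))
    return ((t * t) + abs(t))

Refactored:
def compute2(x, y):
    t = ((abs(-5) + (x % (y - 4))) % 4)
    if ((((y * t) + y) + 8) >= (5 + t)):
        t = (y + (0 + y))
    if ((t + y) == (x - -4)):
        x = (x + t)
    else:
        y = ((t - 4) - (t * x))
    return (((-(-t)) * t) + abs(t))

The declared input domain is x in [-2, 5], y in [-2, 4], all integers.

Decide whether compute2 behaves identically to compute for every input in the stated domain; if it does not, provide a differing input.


Run the pair on x=-2, y=0.
compute: t := 3 | (((y * t) + (y + 8)) >= (6 + t)): false | ((t + y) == (x - -4)): false | y := 5 | result 12
compute2: t := 3 | ((((y * t) + y) + 8) >= (5 + t)): true | t := 0 | ((t + y) == (x - -4)): false | y := -4 | result 0
12 against 0: the behavior changed.
verdict: not equivalent; witness: x=-2, y=0


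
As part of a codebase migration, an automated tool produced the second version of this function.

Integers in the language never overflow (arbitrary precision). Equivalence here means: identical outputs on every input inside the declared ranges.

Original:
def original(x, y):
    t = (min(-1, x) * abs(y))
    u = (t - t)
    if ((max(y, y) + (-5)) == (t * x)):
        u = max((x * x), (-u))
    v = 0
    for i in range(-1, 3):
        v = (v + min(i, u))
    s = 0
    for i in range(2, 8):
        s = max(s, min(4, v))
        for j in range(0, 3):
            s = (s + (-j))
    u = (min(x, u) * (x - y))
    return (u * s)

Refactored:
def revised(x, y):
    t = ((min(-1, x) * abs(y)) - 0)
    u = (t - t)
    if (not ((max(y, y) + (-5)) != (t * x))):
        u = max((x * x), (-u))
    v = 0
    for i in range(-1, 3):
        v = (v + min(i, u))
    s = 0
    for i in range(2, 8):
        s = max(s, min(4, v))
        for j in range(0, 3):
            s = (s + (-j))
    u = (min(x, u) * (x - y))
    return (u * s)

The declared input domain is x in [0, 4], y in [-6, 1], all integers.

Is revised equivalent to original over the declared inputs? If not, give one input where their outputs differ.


Side by side, the visible changes include: arithmetic usage differs; comparison usage differs; boolean connective usage differs; constant usage differs.
As a probe, take x=1, y=-6: original runs t=-6, then u=0, then ((max(y, y) + (-5)) == (t * x)) is false, then v=0, then (i=-1), then v=-1, then (i=0), then v=-1, then (i=1), then v=-1, then (i=2), then v=-1, then s=0, then (i=2), then s=0, then (j=0), then s=0, then (j=1), then s=-1, then (j=2), then s=-3, then (i=3), then s=-1, then (j=0), then s=-1, then (j=1), then s=-2, then (j=2), then s=-4, then (i=4), then s=-1, then (j=0), then s=-1, then (j=1), then s=-2, then (j=2), then s=-4, then (i=5), then s=-1, then (j=0), then s=-1, then (j=1), then s=-2, then (j=2), then s=-4, then (i=6), then s=-1, then (j=0), then s=-1, then (j=1), then s=-2, then (j=2), then s=-4, then (i=7), then s=-1, then (j=0), then s=-1, then (j=1), then s=-2, then (j=2), then s=-4, then u=0, then returns 0; revised runs t=-6, then u=0, then (not ((max(y, y) + (-5)) != (t * x))) is false, then v=0, then (i=-1), then v=-1, then (i=0), then v=-1, then (i=1), then v=-1, then (i=2), then v=-1, then s=0, then (i=2), then s=0, then (j=0), then s=0, then (j=1), then s=-1, then (j=2), then s=-3, then (i=3), then s=-1, then (j=0), then s=-1, then (j=1), then s=-2, then (j=2), then s=-4, then (i=4), then s=-1, then (j=0), then s=-1, then (j=1), then s=-2, then (j=2), then s=-4, then (i=5), then s=-1, then (j=0), then s=-1, then (j=1), then s=-2, then (j=2), then s=-4, then (i=6), then s=-1, then (j=0), then s=-1, then (j=1), then s=-2, then (j=2), then s=-4, then (i=7), then s=-1, then (j=0), then s=-1, then (j=1), then s=-2, then (j=2), then s=-4, then u=0, then returns 0; both end at 0.
An exhaustive pass over the 40 declared inputs shows identical outputs.
verdict: equivalent


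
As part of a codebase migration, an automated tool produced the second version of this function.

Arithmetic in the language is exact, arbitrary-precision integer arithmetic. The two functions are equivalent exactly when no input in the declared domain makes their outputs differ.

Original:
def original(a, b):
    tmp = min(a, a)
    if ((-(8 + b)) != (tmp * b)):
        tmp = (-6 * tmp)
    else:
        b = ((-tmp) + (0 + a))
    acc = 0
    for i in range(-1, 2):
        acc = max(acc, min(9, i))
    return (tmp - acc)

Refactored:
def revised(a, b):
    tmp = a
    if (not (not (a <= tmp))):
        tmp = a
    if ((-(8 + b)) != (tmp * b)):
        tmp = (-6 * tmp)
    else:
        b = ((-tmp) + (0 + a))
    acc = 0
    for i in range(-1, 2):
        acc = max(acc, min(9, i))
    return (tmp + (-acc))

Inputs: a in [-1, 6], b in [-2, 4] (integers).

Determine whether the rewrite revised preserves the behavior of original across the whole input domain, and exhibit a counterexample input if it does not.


Whatever the rewrite altered, no input in the stated domain can expose a difference.
As a probe, take a=5, b=1: original runs tmp=5, then ((-(8 + b)) != (tmp * b)) is true, then tmp=-30, then acc=0, then (i=-1), then acc=0, then (i=0), then acc=0, then (i=1), then acc=1, then returns -31; revised runs tmp=5, then (not (not (a <= tmp))) is true, then tmp=5, then ((-(8 + b)) != (tmp * b)) is true, then tmp=-30, then acc=0, then (i=-1), then acc=0, then (i=0), then acc=0, then (i=1), then acc=1, then returns -31; both end at -31.
Sweeping the whole domain (56 inputs) finds no disagreement.
verdict: equivalent


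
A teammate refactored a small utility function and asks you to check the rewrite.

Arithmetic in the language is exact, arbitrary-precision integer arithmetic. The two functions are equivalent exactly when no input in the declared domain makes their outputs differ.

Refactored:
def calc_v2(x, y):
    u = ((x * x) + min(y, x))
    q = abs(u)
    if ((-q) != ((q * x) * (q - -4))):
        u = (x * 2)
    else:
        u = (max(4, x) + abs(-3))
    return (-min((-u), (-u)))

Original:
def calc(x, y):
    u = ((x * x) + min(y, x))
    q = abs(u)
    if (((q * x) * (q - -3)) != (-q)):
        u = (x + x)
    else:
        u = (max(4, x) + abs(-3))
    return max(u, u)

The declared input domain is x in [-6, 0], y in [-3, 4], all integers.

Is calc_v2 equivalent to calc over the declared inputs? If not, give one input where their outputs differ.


Although `-3` became `-4`, no input in the stated domain can expose it.
Tracing x=-3, y=4: calc: u = 6; q = 6; (((q * x) * (q - -3)) != (-q)) -> true; u = -6; return -6 | calc_v2: u = 6; q = 6; ((-q) != ((q * x) * (q - -4))) -> true; u = -6; return -6 — matching result -6.
Across all 56 domain points the two functions coincide.
verdict: equivalent


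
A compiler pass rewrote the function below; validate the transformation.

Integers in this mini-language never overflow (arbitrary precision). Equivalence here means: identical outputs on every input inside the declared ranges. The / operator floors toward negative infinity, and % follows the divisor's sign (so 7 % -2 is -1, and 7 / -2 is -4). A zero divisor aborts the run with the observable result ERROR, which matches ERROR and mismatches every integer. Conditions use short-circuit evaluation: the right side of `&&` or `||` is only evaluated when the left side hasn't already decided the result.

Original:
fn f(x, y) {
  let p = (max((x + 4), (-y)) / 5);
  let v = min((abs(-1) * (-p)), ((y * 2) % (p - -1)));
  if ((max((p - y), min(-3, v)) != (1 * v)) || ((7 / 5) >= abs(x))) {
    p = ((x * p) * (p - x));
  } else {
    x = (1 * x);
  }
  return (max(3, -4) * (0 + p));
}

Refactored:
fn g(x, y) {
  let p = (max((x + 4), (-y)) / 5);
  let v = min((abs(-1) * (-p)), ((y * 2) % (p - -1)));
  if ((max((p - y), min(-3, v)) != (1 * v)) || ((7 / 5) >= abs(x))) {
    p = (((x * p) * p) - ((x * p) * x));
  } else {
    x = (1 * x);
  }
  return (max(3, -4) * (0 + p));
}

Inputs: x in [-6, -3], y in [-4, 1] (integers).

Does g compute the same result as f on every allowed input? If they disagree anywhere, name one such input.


Differences: arithmetic usage differs — yet all 24 inputs agree.
verdict: equivalent


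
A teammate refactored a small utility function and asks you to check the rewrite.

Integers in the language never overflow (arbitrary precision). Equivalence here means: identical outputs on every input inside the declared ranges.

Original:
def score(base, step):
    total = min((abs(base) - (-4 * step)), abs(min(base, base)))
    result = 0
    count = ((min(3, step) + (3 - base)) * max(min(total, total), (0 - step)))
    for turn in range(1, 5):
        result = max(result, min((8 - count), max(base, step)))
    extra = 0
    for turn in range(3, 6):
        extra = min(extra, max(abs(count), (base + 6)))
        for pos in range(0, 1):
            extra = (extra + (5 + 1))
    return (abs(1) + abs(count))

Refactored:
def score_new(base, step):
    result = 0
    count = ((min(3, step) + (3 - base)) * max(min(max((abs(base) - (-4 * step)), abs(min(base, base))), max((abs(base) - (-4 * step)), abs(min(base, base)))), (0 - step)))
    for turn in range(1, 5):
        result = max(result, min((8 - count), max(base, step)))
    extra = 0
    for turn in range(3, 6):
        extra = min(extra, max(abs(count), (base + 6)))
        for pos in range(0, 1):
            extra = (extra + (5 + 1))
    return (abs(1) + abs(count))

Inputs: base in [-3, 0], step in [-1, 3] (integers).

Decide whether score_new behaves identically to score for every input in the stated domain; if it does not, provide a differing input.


The rewrite breaks on base=-3, step=-1, where the results are 6 and 16.
score: total=-1, then result=0, then count=5, then (turn=1), then result=0, then (turn=2), then result=0, then (turn=3), then result=0, then (turn=4), then result=0, then extra=0, then (turn=3), then extra=0, then (pos=0), then extra=6, then (turn=4), then extra=5, then (pos=0), then extra=11, then (turn=5), then extra=5, then (pos=0), then extra=11, then returns 6
score_new: result=0, then count=15, then (turn=1), then result=0, then (turn=2), then result=0, then (turn=3), then result=0, then (turn=4), then result=0, then extra=0, then (turn=3), then extra=0, then (pos=0), then extra=6, then (turn=4), then extra=6, then (pos=0), then extra=12, then (turn=5), then extra=12, then (pos=0), then extra=18, then returns 16
verdict: not equivalent; witness: base=-3, step=-1


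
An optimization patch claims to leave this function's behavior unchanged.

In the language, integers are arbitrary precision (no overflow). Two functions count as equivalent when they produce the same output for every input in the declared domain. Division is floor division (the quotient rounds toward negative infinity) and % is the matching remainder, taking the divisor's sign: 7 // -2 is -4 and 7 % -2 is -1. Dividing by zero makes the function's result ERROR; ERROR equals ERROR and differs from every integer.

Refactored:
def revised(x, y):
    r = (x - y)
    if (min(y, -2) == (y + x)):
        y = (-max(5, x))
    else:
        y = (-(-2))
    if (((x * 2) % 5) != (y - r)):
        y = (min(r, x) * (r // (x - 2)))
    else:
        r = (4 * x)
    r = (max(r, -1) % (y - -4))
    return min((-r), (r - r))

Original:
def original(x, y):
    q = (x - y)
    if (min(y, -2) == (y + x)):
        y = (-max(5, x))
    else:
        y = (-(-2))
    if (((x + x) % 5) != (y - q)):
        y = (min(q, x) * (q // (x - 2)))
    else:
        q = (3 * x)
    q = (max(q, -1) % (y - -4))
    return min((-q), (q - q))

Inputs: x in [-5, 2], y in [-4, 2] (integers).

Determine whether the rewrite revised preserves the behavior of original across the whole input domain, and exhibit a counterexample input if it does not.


These are not equivalent — on x=1, y=1 the outputs split (-3 vs -4).
original: q becomes 0; next (min(y, -2) == (y + x)) evaluates to false; next y becomes 2; next (((x + x) % 5) != (y - q)) evaluates to false; next q becomes 3; next q becomes 3; next final value -3
revised: r becomes 0; next (min(y, -2) == (y + x)) evaluates to false; next y becomes 2; next (((x * 2) % 5) != (y - r)) evaluates to false; next r becomes 4; next r becomes 4; next final value -4
verdict: not equivalent; witness: x=1, y=1


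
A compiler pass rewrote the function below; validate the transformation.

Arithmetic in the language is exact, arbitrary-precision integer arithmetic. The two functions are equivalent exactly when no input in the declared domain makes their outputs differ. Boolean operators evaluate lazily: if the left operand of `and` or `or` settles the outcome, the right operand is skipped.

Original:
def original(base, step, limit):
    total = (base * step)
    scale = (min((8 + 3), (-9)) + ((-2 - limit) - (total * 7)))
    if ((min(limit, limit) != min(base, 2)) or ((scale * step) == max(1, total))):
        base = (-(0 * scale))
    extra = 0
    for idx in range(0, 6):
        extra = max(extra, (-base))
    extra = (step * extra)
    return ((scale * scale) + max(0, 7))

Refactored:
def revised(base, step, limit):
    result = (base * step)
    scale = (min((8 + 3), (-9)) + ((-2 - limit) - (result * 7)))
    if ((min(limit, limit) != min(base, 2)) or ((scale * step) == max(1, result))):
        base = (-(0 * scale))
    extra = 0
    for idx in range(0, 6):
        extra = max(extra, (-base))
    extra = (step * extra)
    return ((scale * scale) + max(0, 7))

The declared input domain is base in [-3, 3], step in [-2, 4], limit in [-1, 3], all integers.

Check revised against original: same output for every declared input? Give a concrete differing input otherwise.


The two are interchangeable: local variable names differ, and every declared input agrees.
One worked example (base=3, step=0, limit=0) — original: total=0, then scale=-11, then ((min(limit, limit) != min(base, 2)) or ((scale * step) == max(1, total))) is true, then base=0, then extra=0, then (idx=0), then extra=0, then (idx=1), then extra=0, then (idx=2), then extra=0, then (idx=3), then extra=0, then (idx=4), then extra=0, then (idx=5), then extra=0, then extra=0, then returns 128; revised: result=0, then scale=-11, then ((min(limit, limit) != min(base, 2)) or ((scale * step) == max(1, result))) is true, then base=0, then extra=0, then (idx=0), then extra=0, then (idx=1), then extra=0, then (idx=2), then extra=0, then (idx=3), then extra=0, then (idx=4), then extra=0, then (idx=5), then extra=0, then extra=0, then returns 128; agreement on 128.
Across all 245 domain points the two functions coincide.
verdict: equivalent


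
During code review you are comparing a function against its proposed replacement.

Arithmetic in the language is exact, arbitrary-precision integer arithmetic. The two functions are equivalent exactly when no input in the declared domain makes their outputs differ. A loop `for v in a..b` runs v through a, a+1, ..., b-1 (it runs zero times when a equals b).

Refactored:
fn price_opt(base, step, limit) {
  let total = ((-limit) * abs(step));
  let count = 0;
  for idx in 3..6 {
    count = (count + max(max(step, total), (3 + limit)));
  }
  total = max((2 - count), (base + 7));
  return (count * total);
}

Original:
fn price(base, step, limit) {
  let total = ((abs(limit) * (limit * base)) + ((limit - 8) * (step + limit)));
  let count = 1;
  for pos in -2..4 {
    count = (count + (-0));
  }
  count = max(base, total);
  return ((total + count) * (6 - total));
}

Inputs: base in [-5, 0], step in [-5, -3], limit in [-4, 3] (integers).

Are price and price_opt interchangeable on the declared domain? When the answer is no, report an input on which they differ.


On input base=-5, step=-5, limit=-4, price returns -68432 while price_opt returns 120.
verdict: not equivalent; witness: base=-5, step=-5, limit=-4


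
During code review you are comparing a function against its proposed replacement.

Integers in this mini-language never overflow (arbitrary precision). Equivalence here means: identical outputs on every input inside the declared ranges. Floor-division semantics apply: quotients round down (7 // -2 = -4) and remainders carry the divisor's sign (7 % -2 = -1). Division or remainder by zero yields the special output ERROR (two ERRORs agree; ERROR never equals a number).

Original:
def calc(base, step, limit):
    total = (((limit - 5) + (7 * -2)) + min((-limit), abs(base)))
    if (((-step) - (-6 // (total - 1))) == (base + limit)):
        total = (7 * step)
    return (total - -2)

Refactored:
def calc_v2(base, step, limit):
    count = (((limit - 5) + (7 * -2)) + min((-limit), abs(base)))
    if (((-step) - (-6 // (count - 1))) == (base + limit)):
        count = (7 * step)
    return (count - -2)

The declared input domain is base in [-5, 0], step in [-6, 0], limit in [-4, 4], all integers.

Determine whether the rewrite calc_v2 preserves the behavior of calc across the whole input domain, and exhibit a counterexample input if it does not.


Changes here: local variable names differ; the full 378-point sweep finds no disagreement.
verdict: equivalent


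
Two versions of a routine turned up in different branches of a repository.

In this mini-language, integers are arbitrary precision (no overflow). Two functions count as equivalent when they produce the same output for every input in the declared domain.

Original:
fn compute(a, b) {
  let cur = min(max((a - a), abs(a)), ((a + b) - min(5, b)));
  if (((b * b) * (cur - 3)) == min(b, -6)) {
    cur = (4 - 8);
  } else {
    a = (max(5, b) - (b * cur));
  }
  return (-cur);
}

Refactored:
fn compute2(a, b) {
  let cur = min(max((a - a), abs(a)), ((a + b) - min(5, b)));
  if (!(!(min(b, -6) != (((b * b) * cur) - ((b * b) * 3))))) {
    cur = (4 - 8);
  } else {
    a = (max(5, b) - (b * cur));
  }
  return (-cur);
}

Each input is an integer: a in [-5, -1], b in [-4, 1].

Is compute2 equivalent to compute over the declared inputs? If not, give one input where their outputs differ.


Take a=-5, b=-4.
compute: cur = -5; (((b * b) * (cur - 3)) == min(b, -6)) -> false; a = -15; return 5
compute2: cur = -5; (!(!(min(b, -6) != (((b * b) * cur) - ((b * b) * 3))))) -> true; cur = -4; return 4
5 against 4: the behavior changed.
verdict: not equivalent; witness: a=-5, b=-4


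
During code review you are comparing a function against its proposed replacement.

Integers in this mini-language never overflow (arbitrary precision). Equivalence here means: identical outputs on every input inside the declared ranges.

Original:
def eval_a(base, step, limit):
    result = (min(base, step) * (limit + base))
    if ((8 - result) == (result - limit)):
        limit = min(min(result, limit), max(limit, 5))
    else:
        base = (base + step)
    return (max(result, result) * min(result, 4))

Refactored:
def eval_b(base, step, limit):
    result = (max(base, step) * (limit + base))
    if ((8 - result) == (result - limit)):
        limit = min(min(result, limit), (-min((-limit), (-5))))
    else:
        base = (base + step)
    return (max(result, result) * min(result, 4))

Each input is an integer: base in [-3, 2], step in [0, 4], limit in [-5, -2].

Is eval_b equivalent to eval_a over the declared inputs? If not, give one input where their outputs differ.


base=-3, step=0, limit=-5 yields 96 from eval_a but 0 from eval_b.
verdict: not equivalent; witness: base=-3, step=0, limit=-5


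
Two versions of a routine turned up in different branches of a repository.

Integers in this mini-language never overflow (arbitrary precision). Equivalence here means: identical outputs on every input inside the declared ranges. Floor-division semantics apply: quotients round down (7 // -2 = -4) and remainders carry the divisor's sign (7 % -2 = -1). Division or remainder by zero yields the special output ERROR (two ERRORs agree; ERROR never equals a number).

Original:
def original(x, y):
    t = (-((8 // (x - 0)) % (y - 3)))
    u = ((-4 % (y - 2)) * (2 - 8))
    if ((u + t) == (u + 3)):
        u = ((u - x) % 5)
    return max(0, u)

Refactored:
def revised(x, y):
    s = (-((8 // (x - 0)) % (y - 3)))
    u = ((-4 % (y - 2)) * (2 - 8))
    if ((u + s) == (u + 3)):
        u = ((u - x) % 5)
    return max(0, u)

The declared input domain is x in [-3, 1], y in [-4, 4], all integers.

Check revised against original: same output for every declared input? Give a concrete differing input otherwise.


Reading the diff, among the changes: local variable names differ.
Spot check at x=1, y=-3 — original: t becomes 4; next u becomes 24; next ((u + t) == (u + 3)) evaluates to false; next final value 24. revised: s becomes 4; next u becomes 24; next ((u + s) == (u + 3)) evaluates to false; next final value 24. Both give 24.
An exhaustive pass over the 45 declared inputs shows identical outputs.
verdict: equivalent


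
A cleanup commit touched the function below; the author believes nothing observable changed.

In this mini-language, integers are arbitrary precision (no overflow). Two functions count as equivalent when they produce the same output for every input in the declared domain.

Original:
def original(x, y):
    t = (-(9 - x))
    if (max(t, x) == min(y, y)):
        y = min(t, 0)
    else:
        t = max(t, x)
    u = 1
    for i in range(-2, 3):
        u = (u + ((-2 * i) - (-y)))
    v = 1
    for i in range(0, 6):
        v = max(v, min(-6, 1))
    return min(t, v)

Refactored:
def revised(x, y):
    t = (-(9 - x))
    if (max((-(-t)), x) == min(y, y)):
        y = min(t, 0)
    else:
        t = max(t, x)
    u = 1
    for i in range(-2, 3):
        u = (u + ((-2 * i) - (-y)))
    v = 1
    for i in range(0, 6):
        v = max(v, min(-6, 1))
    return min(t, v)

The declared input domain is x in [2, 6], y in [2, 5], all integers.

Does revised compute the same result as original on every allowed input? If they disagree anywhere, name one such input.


Reading the diff, among the changes: same computation, different form.
Spot check at x=4, y=5 — original: t := -5 | (max(t, x) == min(y, y)): false | t := 4 | u := 1 | iter i=-2: | u := 10 | iter i=-1: | u := 17 | iter i=0: | u := 22 | iter i=1: | u := 25 | iter i=2: | u := 26 | v := 1 | iter i=0: | v := 1 | iter i=1: | v := 1 | iter i=2: | v := 1 | iter i=3: | v := 1 | iter i=4: | v := 1 | iter i=5: | v := 1 | result 1. revised: t := -5 | (max((-(-t)), x) == min(y, y)): false | t := 4 | u := 1 | iter i=-2: | u := 10 | iter i=-1: | u := 17 | iter i=0: | u := 22 | iter i=1: | u := 25 | iter i=2: | u := 26 | v := 1 | iter i=0: | v := 1 | iter i=1: | v := 1 | iter i=2: | v := 1 | iter i=3: | v := 1 | iter i=4: | v := 1 | iter i=5: | v := 1 | result 1. Both give 1.
Every one of the 20 inputs gives matching results.
verdict: equivalent


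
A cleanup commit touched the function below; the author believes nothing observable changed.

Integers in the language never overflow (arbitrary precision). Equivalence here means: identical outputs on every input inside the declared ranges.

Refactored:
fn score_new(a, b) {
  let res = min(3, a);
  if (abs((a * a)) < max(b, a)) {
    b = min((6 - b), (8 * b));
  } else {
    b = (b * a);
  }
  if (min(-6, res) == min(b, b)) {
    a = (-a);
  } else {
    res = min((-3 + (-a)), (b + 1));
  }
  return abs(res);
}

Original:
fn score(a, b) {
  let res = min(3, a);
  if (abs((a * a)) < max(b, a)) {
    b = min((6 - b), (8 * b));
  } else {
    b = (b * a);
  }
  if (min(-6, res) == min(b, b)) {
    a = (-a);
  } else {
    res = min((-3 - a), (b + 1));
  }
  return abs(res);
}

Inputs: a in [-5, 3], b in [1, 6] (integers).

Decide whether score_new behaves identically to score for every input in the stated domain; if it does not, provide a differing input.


Equivalent — the differences include arithmetic usage differs, yet no declared input distinguishes the two.
Spot check at a=-3, b=1 — score: res := -3 | (abs((a * a)) < max(b, a)): false | b := -3 | (min(-6, res) == min(b, b)): false | res := -2 | result 2. score_new: res := -3 | (abs((a * a)) < max(b, a)): false | b := -3 | (min(-6, res) == min(b, b)): false | res := -2 | result 2. Both give 2.
Every one of the 54 inputs gives matching results.
verdict: equivalent


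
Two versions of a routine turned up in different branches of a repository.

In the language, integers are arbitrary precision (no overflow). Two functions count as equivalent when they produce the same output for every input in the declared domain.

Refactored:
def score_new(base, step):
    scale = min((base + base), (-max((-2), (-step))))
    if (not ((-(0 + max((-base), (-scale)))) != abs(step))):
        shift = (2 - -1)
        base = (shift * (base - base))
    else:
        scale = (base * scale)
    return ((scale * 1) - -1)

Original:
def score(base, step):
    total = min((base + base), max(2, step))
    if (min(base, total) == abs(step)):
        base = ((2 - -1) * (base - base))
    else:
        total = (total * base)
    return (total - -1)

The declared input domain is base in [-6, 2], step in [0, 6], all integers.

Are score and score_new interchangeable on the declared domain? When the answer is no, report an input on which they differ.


Run the pair on base=1, step=0.
score: total = 2; (min(base, total) == abs(step)) -> false; total = 2; return 3
score_new: scale = 0; (not ((-(0 + max((-base), (-scale)))) != abs(step))) -> true; shift = 3; base = 0; return 1
3 against 1: the behavior changed.
verdict: not equivalent; witness: base=1, step=0


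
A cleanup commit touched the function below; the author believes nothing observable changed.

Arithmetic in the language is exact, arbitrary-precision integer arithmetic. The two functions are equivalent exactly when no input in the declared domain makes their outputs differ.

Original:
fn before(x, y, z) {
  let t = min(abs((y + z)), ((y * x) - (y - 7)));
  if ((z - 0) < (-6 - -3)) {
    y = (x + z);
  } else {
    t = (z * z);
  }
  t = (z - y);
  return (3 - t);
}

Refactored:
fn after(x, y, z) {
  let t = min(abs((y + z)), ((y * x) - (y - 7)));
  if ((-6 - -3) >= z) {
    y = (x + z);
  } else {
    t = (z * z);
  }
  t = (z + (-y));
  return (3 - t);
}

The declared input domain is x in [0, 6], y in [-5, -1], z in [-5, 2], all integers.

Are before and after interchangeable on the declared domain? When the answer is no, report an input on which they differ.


There is a counterexample at x=0, y=-5, z=-3: 1 on one side, 3 on the other.
before: t=8, then ((z - 0) < (-6 - -3)) is false, then t=9, then t=2, then returns 1
after: t=8, then ((-6 - -3) >= z) is true, then y=-3, then t=0, then returns 3
verdict: not equivalent; witness: x=0, y=-5, z=-3


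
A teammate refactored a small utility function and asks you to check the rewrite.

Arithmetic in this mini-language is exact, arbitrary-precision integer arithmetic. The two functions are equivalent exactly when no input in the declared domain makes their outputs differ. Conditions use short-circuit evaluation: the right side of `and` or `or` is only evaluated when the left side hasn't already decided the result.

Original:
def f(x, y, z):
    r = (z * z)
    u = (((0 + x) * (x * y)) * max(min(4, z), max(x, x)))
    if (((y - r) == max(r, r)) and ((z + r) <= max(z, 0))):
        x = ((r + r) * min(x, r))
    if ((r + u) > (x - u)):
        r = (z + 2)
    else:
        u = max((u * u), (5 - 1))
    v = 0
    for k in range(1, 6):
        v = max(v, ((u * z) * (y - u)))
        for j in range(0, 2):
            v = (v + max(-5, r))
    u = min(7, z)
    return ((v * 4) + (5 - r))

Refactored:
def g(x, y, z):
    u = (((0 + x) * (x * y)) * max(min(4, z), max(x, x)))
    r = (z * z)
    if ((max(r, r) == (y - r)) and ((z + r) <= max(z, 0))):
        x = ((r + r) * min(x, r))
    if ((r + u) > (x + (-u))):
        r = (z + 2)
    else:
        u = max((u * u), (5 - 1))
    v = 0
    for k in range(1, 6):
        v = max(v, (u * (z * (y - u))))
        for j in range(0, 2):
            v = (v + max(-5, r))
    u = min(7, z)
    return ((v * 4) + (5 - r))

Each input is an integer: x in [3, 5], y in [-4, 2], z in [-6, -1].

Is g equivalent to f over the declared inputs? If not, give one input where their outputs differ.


The two versions differ — the changes include arithmetic usage differs.
As a probe, take x=3, y=0, z=-3: f runs r = 9; u = 0; (((y - r) == max(r, r)) and ((z + r) <= max(z, 0))) -> false; ((r + u) > (x - u)) -> true; r = -1; v = 0; [k=1]; v = 0; [j=0]; v = -1; [j=1]; v = -2; [k=2]; v = 0; [j=0]; v = -1; [j=1]; v = -2; [k=3]; v = 0; [j=0]; v = -1; [j=1]; v = -2; [k=4]; v = 0; [j=0]; v = -1; [j=1]; v = -2; [k=5]; v = 0; [j=0]; v = -1; [j=1]; v = -2; u = -3; return -2; g runs u = 0; r = 9; ((max(r, r) == (y - r)) and ((z + r) <= max(z, 0))) -> false; ((r + u) > (x + (-u))) -> true; r = -1; v = 0; [k=1]; v = 0; [j=0]; v = -1; [j=1]; v = -2; [k=2]; v = 0; [j=0]; v = -1; [j=1]; v = -2; [k=3]; v = 0; [j=0]; v = -1; [j=1]; v = -2; [k=4]; v = 0; [j=0]; v = -1; [j=1]; v = -2; [k=5]; v = 0; [j=0]; v = -1; [j=1]; v = -2; u = -3; return -2; both end at -2.
Checked all 126 inputs in the declared domain: the outputs agree on every one.
verdict: equivalent


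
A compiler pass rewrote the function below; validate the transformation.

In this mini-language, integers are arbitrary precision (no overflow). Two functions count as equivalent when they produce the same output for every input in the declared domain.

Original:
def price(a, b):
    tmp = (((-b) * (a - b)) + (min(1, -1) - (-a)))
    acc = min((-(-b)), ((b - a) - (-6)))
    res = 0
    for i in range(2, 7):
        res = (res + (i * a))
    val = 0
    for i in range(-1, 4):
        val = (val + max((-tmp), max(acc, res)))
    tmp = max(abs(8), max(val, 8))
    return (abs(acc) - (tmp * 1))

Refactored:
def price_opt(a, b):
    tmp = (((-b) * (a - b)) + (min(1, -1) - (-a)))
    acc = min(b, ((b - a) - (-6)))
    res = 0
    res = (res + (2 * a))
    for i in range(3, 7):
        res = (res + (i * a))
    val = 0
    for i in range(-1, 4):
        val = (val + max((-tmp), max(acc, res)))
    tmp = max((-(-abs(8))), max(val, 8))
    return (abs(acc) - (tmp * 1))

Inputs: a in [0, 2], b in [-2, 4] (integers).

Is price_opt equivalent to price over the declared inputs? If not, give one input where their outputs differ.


Equivalent — the differences include arithmetic usage differs; statement counts differ; constant usage differs; loop structure differs, yet no declared input distinguishes the two.
One worked example (a=1, b=-1) — price: tmp := 2 | acc := -1 | res := 0 | iter i=2: | res := 2 | iter i=3: | res := 5 | iter i=4: | res := 9 | iter i=5: | res := 14 | iter i=6: | res := 20 | val := 0 | iter i=-1: | val := 20 | iter i=0: | val := 40 | iter i=1: | val := 60 | iter i=2: | val := 80 | iter i=3: | val := 100 | tmp := 100 | result -99; price_opt: tmp := 2 | acc := -1 | res := 0 | res := 2 | iter i=3: | res := 5 | iter i=4: | res := 9 | iter i=5: | res := 14 | iter i=6: | res := 20 | val := 0 | iter i=-1: | val := 20 | iter i=0: | val := 40 | iter i=1: | val := 60 | iter i=2: | val := 80 | iter i=3: | val := 100 | tmp := 100 | result -99; agreement on -99.
Every one of the 21 inputs gives matching results.
verdict: equivalent
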